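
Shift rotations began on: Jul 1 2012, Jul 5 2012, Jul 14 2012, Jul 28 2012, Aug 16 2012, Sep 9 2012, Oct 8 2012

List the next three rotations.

Nov 11 2012, Dec 20 2012, Feb 2 2013

The spacing grows by 5 each time: 4, 9, 14, 19, 24, 29 days.
Next gap: 34 days. Oct 8 2012 + 34 days = Nov 11 2012.
Next gap: 39 days. Nov 11 2012 + 39 days = Dec 20 2012.
Next gap: 44 days. Dec 20 2012 + 44 days = Feb 2 2013.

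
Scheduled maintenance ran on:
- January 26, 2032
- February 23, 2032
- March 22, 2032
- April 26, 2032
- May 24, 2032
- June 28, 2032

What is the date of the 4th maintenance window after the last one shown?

These are Mondays at 28- or 35-day spacing (28, 28, 35, 28, 35).
The pattern: 4th Monday of the month.
July 2032 — 4th Monday is July 26, 2032.
August 2032 — 4th Monday is August 23, 2032.
4th Monday of September 2032: September 27, 2032.
4th Monday of October 2032: October 25, 2032.

October 25, 2032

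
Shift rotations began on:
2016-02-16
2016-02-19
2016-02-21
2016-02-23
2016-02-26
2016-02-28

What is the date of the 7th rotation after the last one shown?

2016-03-15

Every event lands on a Tuesday or Friday or Sunday (gaps cycle 3, 2, 2, 3, 2).
So the schedule is: every Tuesday, Friday and Sunday.
The following Tuesday is 2016-03-01.
Next Friday: 2016-03-04.
The following Sunday is 2016-03-06.
The following Tuesday is 2016-03-08.
The following Friday is 2016-03-11.
The following Sunday is 2016-03-13.
The following Tuesday is 2016-03-15.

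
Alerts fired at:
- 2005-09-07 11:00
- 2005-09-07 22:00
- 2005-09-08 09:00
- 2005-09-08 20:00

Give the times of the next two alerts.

2005-09-09 07:00, 2005-09-09 18:00

Spacing: 11, 11, 11 h — constant 11 h.
2005-09-08 20:00 + 11 h = 2005-09-09 07:00.
2005-09-09 07:00 + 11 h = 2005-09-09 18:00.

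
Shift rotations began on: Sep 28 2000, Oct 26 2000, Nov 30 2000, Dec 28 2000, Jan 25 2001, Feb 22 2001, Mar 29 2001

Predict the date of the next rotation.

Every date is a Thursday; gaps 28, 35, 28, 28, 28, 35 days.
Each is the last Thursday of its month (at least one falls on the 29th or later, ruling out '4th Thursday').
April 2001 ends with Thursday Apr 26 2001.

Apr 26 2001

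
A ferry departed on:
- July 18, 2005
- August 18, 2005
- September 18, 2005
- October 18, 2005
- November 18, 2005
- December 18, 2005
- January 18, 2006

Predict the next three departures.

The day-of-month is always 18 (31, 31, 30, 31, 30, 31 days between events).
So this recurs on the 18th of each month.
February 2006: February 18, 2006.
Next: March 2006 → March 18, 2006.
Next: April 2006 → April 18, 2006.

February 18, 2006; March 18, 2006; April 18, 2006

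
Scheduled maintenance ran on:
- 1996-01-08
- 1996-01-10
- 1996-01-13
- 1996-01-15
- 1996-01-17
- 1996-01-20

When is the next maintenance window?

Every event lands on a Monday or Wednesday or Saturday (gaps cycle 2, 3, 2, 2, 3).
So the schedule is: every Monday, Wednesday and Saturday.
The following Monday is 1996-01-22.

1996-01-22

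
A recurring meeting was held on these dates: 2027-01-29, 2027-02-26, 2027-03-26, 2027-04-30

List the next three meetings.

Every date is a Friday; gaps 28, 28, 35 days.
Each is the last Friday of its month (at least one falls on the 29th or later, ruling out '4th Friday').
Last Friday of May 2027: 2027-05-28.
Last Friday of June 2027: 2027-06-25.
July 2027 ends with Friday 2027-07-30.

2027-05-28, 2027-06-25, 2027-07-30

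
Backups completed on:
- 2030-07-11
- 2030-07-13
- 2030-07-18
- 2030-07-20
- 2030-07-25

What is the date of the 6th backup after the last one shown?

2030-08-15

Every event lands on a Thursday or Saturday (gaps cycle 2, 5, 2, 5).
So the schedule is: every Thursday and Saturday.
Next Saturday: 2030-07-27.
Next Thursday: 2030-08-01.
Next Saturday: 2030-08-03.
The following Thursday is 2030-08-08.
Next Saturday: 2030-08-10.
Next Thursday: 2030-08-15.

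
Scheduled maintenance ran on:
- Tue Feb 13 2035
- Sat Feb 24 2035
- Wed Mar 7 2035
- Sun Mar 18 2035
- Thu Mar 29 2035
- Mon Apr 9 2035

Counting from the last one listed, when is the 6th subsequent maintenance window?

Thu Jun 14 2035

The spacing is 11, 11, 11, 11, 11 days — always 11 days.
Mon Apr 9 2035 + 11 days = Fri Apr 20 2035.
Fri Apr 20 2035 + 11 days = Tue May 1 2035.
Tue May 1 2035 + 11 days = Sat May 12 2035.
Sat May 12 2035 + 11 days = Wed May 23 2035.
Wed May 23 2035 + 11 days = Sun Jun 3 2035.
Sun Jun 3 2035 + 11 days = Thu Jun 14 2035.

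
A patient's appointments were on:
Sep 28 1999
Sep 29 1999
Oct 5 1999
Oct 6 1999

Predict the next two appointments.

Every event lands on a Tuesday or Wednesday (gaps cycle 1, 6, 1).
So the schedule is: every Tuesday and Wednesday.
Next Tuesday: Oct 12 1999.
The following Wednesday is Oct 13 1999.

Oct 12 1999, Oct 13 1999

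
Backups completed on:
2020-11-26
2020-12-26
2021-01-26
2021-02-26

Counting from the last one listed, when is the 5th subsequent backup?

2021-07-26

Each date is the 26th; the gaps (30, 31, 31) track the month lengths.
The rule is the 26th of each month.
March 2021: 2021-03-26.
April 2021: 2021-04-26.
May 2021: 2021-05-26.
June 2021: 2021-06-26.
July 2021: 2021-07-26.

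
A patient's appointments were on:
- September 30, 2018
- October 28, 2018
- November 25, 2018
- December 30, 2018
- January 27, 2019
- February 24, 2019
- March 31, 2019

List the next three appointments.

These are Sundays with 28, 28, 35, 28, 28, 35-day gaps.
Each is the final Sunday of its month — September 30, 2018 is past the 28th, so '4th Sunday' doesn't fit.
April 2019 ends with Sunday April 28, 2019.
Last Sunday of May 2019: May 26, 2019.
Last Sunday of June 2019: June 30, 2019.

April 28, 2019; May 26, 2019; June 30, 2019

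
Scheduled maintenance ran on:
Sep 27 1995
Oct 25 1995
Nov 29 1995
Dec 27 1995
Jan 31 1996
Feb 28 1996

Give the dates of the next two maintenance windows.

Every date is a Wednesday; gaps 28, 35, 28, 35, 28 days.
Each is the last Wednesday of its month (at least one falls on the 29th or later, ruling out '4th Wednesday').
Last Wednesday of March 1996: Mar 27 1996.
Last Wednesday of April 1996: Apr 24 1996.

Mar 27 1996, Apr 24 1996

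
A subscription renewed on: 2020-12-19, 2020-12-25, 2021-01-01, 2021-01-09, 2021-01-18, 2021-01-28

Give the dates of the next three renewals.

2021-02-08, 2021-02-20, 2021-03-05

The spacing grows by 1 each time: 6, 7, 8, 9, 10 days.
Next gap: 11 days. 2021-01-28 + 11 days = 2021-02-08.
Next gap: 12 days. 2021-02-08 + 12 days = 2021-02-20.
Next gap: 13 days. 2021-02-20 + 13 days = 2021-03-05.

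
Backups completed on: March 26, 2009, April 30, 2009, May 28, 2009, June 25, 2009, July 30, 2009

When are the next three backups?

August 27, 2009; September 24, 2009; October 29, 2009

Every date is a Thursday; gaps 35, 28, 28, 35 days.
Each is the last Thursday of its month (at least one falls on the 29th or later, ruling out '4th Thursday').
August 2009 ends with Thursday August 27, 2009.
Last Thursday of September 2009: September 24, 2009.
Last Thursday of October 2009: October 29, 2009.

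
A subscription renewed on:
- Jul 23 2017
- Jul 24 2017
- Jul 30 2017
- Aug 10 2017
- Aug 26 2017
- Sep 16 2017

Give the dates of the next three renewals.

Oct 12 2017, Nov 12 2017, Dec 18 2017

The spacing grows by 5 each time: 1, 6, 11, 16, 21 days.
Next gap: 26 days. Sep 16 2017 + 26 days = Oct 12 2017.
Next gap: 31 days. Oct 12 2017 + 31 days = Nov 12 2017.
Next gap: 36 days. Nov 12 2017 + 36 days = Dec 18 2017.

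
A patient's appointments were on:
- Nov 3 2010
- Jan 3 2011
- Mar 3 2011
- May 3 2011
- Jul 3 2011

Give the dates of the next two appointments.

The day-of-month is always 3 (61, 59, 61, 61 days between events).
So this recurs on the 3rd of every 2 months.
September 2011: Sep 3 2011.
November 2011: Nov 3 2011.

Sep 3 2011, Nov 3 2011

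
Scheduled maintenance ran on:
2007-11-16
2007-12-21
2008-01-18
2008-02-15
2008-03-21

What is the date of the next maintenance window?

All dates are Fridays, 35, 28, 28, 35 days apart.
Specifically, the 3rd Friday of each month.
April 2008 — 3rd Friday is 2008-04-18.

2008-04-18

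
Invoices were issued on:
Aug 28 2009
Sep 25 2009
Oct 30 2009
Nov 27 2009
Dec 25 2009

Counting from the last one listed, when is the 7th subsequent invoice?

Jul 30 2010

These are Fridays with 28, 35, 28, 28-day gaps.
Each is the final Friday of its month — Oct 30 2009 is past the 28th, so '4th Friday' doesn't fit.
Last Friday of January 2010: Jan 29 2010.
Last Friday of February 2010: Feb 26 2010.
March 2010 ends with Friday Mar 26 2010.
April 2010 ends with Friday Apr 30 2010.
May 2010 ends with Friday May 28 2010.
Last Friday of June 2010: Jun 25 2010.
Last Friday of July 2010: Jul 30 2010.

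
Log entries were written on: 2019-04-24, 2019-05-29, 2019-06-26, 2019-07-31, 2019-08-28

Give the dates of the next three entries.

2019-09-25, 2019-10-30, 2019-11-27

All Wednesdays; the gaps (35, 28, 35, 28) vary with month length.
This is the last Wednesday of each month.
Last Wednesday of September 2019: 2019-09-25.
October 2019 ends with Wednesday 2019-10-30.
Last Wednesday of November 2019: 2019-11-27.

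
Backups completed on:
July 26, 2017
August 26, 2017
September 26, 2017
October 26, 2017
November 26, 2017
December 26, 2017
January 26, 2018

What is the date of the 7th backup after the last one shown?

Each date is the 26th; the gaps (31, 31, 30, 31, 30, 31) track the month lengths.
The rule is the 26th of each month.
February 2018: February 26, 2018.
March 2018: March 26, 2018.
April 2018: April 26, 2018.
May 2018: May 26, 2018.
Next: June 2018 → June 26, 2018.
July 2018: July 26, 2018.
Next: August 2018 → August 26, 2018.

August 26, 2018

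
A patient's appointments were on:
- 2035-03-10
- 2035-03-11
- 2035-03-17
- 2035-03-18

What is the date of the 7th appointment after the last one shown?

Every event lands on a Saturday or Sunday (gaps cycle 1, 6, 1).
So the schedule is: every Saturday and Sunday.
Next Saturday: 2035-03-24.
The following Sunday is 2035-03-25.
Next Saturday: 2035-03-31.
The following Sunday is 2035-04-01.
Next Saturday: 2035-04-07.
Next Sunday: 2035-04-08.
The following Saturday is 2035-04-14.

2035-04-14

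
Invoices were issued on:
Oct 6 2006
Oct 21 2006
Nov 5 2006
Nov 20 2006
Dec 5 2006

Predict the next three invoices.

Dec 20 2006, Jan 4 2007, Jan 19 2007

The spacing is 15, 15, 15, 15 days — always 15 days.
Dec 5 2006 + 15 days = Dec 20 2006.
Dec 20 2006 + 15 days = Jan 4 2007.
Jan 4 2007 + 15 days = Jan 19 2007.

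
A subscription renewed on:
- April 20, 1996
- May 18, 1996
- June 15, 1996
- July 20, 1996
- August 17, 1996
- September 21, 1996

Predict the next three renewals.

These are Saturdays at 28- or 35-day spacing (28, 28, 35, 28, 35).
The pattern: 3rd Saturday of the month.
3rd Saturday of October 1996: October 19, 1996.
3rd Saturday of November 1996: November 16, 1996.
December 1996 — 3rd Saturday is December 21, 1996.

October 19, 1996; November 16, 1996; December 21, 1996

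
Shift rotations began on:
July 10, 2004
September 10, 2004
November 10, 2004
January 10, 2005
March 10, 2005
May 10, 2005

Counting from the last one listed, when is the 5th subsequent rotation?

March 10, 2006

The day-of-month is always 10 (62, 61, 61, 59, 61 days between events).
So this recurs on the 10th of every 2 months.
Next: July 2005 → July 10, 2005.
September 2005: September 10, 2005.
November 2005: November 10, 2005.
January 2006: January 10, 2006.
March 2006: March 10, 2006.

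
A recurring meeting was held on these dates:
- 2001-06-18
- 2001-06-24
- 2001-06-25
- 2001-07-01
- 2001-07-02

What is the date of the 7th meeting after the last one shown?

2001-07-29

Gaps: 6, 1, 6, 1 days — not constant, but cyclic with period 2.
The events fall on every Monday and Sunday.
The following Sunday is 2001-07-08.
The following Monday is 2001-07-09.
The following Sunday is 2001-07-15.
Next Monday: 2001-07-16.
The following Sunday is 2001-07-22.
Next Monday: 2001-07-23.
The following Sunday is 2001-07-29.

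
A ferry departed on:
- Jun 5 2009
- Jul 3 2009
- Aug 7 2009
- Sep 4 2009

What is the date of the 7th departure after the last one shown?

These are Fridays at 28- or 35-day spacing (28, 35, 28).
The pattern: 1st Friday of the month.
October 2009 — 1st Friday is Oct 2 2009.
November 2009 — 1st Friday is Nov 6 2009.
December 2009 — 1st Friday is Dec 4 2009.
1st Friday of January 2010: Jan 1 2010.
1st Friday of February 2010: Feb 5 2010.
1st Friday of March 2010: Mar 5 2010.
April 2010 — 1st Friday is Apr 2 2010.

Apr 2 2010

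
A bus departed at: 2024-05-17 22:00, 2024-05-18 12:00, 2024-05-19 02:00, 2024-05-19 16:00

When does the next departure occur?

The interval is a steady 14 hours (14, 14, 14).
2024-05-19 16:00 + 14 h = 2024-05-20 06:00.

2024-05-20 06:00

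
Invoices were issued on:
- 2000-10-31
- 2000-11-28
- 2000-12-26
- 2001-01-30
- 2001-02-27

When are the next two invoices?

These are Tuesdays with 28, 28, 35, 28-day gaps.
Each is the final Tuesday of its month — 2000-10-31 is past the 28th, so '4th Tuesday' doesn't fit.
Last Tuesday of March 2001: 2001-03-27.
Last Tuesday of April 2001: 2001-04-24.

2001-03-27, 2001-04-24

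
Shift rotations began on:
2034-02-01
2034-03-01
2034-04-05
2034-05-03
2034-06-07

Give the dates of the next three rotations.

2034-07-05, 2034-08-02, 2034-09-06

These are Wednesdays at 28- or 35-day spacing (28, 35, 28, 35).
The pattern: 1st Wednesday of the month.
1st Wednesday of July 2034: 2034-07-05.
1st Wednesday of August 2034: 2034-08-02.
September 2034 — 1st Wednesday is 2034-09-06.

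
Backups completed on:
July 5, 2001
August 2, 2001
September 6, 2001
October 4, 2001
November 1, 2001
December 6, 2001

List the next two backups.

January 3, 2002; February 7, 2002

All dates are Thursdays, 28, 35, 28, 28, 35 days apart.
Specifically, the 1st Thursday of each month.
January 2002 — 1st Thursday is January 3, 2002.
1st Thursday of February 2002: February 7, 2002.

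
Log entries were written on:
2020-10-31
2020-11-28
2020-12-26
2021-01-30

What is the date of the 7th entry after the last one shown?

2021-08-28

These are Saturdays with 28, 28, 35-day gaps.
Each is the final Saturday of its month — 2020-10-31 is past the 28th, so '4th Saturday' doesn't fit.
February 2021 ends with Saturday 2021-02-27.
March 2021 ends with Saturday 2021-03-27.
Last Saturday of April 2021: 2021-04-24.
May 2021 ends with Saturday 2021-05-29.
June 2021 ends with Saturday 2021-06-26.
July 2021 ends with Saturday 2021-07-31.
August 2021 ends with Saturday 2021-08-28.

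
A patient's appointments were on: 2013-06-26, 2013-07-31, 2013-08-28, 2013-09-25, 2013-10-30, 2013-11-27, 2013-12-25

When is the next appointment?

2014-01-29

All Wednesdays; the gaps (35, 28, 28, 35, 28, 28) vary with month length.
This is the last Wednesday of each month.
January 2014 ends with Wednesday 2014-01-29.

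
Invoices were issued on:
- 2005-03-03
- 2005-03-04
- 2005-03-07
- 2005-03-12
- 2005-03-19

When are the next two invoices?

The spacing grows by 2 each time: 1, 3, 5, 7 days.
Next gap: 9 days. 2005-03-19 + 9 days = 2005-03-28.
Next gap: 11 days. 2005-03-28 + 11 days = 2005-04-08.

2005-03-28, 2005-04-08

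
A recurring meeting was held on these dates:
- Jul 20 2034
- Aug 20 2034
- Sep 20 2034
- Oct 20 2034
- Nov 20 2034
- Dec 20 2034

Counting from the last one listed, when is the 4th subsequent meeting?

Each date is the 20th; the gaps (31, 31, 30, 31, 30) track the month lengths.
The rule is the 20th of each month.
Next: January 2035 → Jan 20 2035.
Next: February 2035 → Feb 20 2035.
Next: March 2035 → Mar 20 2035.
Next: April 2035 → Apr 20 2035.

Apr 20 2035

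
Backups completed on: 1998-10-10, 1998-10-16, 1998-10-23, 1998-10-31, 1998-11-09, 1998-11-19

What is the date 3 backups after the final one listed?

1998-12-25

Intervals are 6, 7, 8, 9, 10 days — an arithmetic progression with common difference 1.
Next gap: 11 days. 1998-11-19 + 11 days = 1998-11-30.
Next gap: 12 days. 1998-11-30 + 12 days = 1998-12-12.
Next gap: 13 days. 1998-12-12 + 13 days = 1998-12-25.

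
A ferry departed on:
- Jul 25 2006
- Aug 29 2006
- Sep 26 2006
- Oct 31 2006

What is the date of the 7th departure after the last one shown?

Every date is a Tuesday; gaps 35, 28, 35 days.
Each is the last Tuesday of its month (at least one falls on the 29th or later, ruling out '4th Tuesday').
Last Tuesday of November 2006: Nov 28 2006.
Last Tuesday of December 2006: Dec 26 2006.
Last Tuesday of January 2007: Jan 30 2007.
February 2007 ends with Tuesday Feb 27 2007.
Last Tuesday of March 2007: Mar 27 2007.
April 2007 ends with Tuesday Apr 24 2007.
Last Tuesday of May 2007: May 29 2007.

May 29 2007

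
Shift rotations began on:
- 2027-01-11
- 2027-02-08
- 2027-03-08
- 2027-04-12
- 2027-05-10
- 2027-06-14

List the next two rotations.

2027-07-12, 2027-08-09

These are Mondays at 28- or 35-day spacing (28, 28, 35, 28, 35).
The pattern: 2nd Monday of the month.
2nd Monday of July 2027: 2027-07-12.
August 2027 — 2nd Monday is 2027-08-09.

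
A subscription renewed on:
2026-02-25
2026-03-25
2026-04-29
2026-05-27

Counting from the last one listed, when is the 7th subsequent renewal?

2026-12-30

All Wednesdays; the gaps (28, 35, 28) vary with month length.
This is the last Wednesday of each month.
June 2026 ends with Wednesday 2026-06-24.
July 2026 ends with Wednesday 2026-07-29.
Last Wednesday of August 2026: 2026-08-26.
September 2026 ends with Wednesday 2026-09-30.
Last Wednesday of October 2026: 2026-10-28.
November 2026 ends with Wednesday 2026-11-25.
Last Wednesday of December 2026: 2026-12-30.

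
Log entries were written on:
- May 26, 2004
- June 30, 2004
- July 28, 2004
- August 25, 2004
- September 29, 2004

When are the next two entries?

October 27, 2004; November 24, 2004

All Wednesdays; the gaps (35, 28, 28, 35) vary with month length.
This is the last Wednesday of each month.
Last Wednesday of October 2004: October 27, 2004.
November 2004 ends with Wednesday November 24, 2004.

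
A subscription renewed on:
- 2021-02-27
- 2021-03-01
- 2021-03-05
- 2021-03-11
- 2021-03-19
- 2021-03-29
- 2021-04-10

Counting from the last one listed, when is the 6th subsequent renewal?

2021-08-02

Intervals are 2, 4, 6, 8, 10, 12 days — an arithmetic progression with common difference 2.
Next gap: 14 days. 2021-04-10 + 14 days = 2021-04-24.
Next gap: 16 days. 2021-04-24 + 16 days = 2021-05-10.
Next gap: 18 days. 2021-05-10 + 18 days = 2021-05-28.
Next gap: 20 days. 2021-05-28 + 20 days = 2021-06-17.
Next gap: 22 days. 2021-06-17 + 22 days = 2021-07-09.
Next gap: 24 days. 2021-07-09 + 24 days = 2021-08-02.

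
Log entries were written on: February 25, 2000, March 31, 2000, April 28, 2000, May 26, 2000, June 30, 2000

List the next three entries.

Every date is a Friday; gaps 35, 28, 28, 35 days.
Each is the last Friday of its month (at least one falls on the 29th or later, ruling out '4th Friday').
July 2000 ends with Friday July 28, 2000.
Last Friday of August 2000: August 25, 2000.
September 2000 ends with Friday September 29, 2000.

July 28, 2000; August 25, 2000; September 29, 2000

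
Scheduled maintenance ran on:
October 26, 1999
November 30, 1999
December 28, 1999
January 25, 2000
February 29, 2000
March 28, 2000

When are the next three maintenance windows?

April 25, 2000; May 30, 2000; June 27, 2000

Every date is a Tuesday; gaps 35, 28, 28, 35, 28 days.
Each is the last Tuesday of its month (at least one falls on the 29th or later, ruling out '4th Tuesday').
Last Tuesday of April 2000: April 25, 2000.
May 2000 ends with Tuesday May 30, 2000.
Last Tuesday of June 2000: June 27, 2000.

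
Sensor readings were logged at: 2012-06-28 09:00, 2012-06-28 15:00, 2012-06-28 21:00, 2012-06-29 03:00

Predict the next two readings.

The interval is a steady 6 hours (6, 6, 6).
2012-06-29 03:00 + 6 h = 2012-06-29 09:00.
2012-06-29 09:00 + 6 h = 2012-06-29 15:00.

2012-06-29 09:00, 2012-06-29 15:00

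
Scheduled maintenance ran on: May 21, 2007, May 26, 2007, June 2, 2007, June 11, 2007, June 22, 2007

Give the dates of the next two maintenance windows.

Gaps: 5, 7, 9, 11 days — each gap is 2 larger than the previous one.
Next gap: 13 days. June 22, 2007 + 13 days = July 5, 2007.
Next gap: 15 days. July 5, 2007 + 15 days = July 20, 2007.

July 5, 2007; July 20, 2007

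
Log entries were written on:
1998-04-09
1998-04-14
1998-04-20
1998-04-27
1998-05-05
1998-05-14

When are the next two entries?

1998-05-24, 1998-06-04

The spacing grows by 1 each time: 5, 6, 7, 8, 9 days.
Next gap: 10 days. 1998-05-14 + 10 days = 1998-05-24.
Next gap: 11 days. 1998-05-24 + 11 days = 1998-06-04.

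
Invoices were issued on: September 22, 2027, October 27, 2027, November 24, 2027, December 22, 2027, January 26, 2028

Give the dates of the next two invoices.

Gaps: 35, 28, 28, 35 days — a mix of 28 and 35. Every date is a Wednesday.
Each is the 4th Wednesday of its month.
February 2028 — 4th Wednesday is February 23, 2028.
4th Wednesday of March 2028: March 22, 2028.

February 23, 2028; March 22, 2028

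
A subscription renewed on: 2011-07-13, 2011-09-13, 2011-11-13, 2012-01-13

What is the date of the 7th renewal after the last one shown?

Gaps: 62, 61, 61 days — not constant. Every event is on the 13th of the month.
Pattern: the 13th of every 2 months.
Next: March 2012 → 2012-03-13.
Next: May 2012 → 2012-05-13.
July 2012: 2012-07-13.
September 2012: 2012-09-13.
Next: November 2012 → 2012-11-13.
January 2013: 2013-01-13.
March 2013: 2013-03-13.

2013-03-13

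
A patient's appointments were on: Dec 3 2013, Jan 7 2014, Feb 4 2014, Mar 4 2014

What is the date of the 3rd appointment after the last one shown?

Jun 3 2014

All dates are Tuesdays, 35, 28, 28 days apart.
Specifically, the 1st Tuesday of each month.
1st Tuesday of April 2014: Apr 1 2014.
1st Tuesday of May 2014: May 6 2014.
1st Tuesday of June 2014: Jun 3 2014.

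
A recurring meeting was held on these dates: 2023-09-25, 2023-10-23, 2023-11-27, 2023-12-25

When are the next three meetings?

All dates are Mondays, 28, 35, 28 days apart.
Specifically, the 4th Monday of each month.
4th Monday of January 2024: 2024-01-22.
February 2024 — 4th Monday is 2024-02-26.
4th Monday of March 2024: 2024-03-25.

2024-01-22, 2024-02-26, 2024-03-25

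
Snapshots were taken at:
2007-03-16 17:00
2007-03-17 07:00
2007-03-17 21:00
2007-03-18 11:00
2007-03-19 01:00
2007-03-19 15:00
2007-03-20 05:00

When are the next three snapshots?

2007-03-20 19:00, 2007-03-21 09:00, 2007-03-21 23:00

The interval is a steady 14 hours (14, 14, 14, 14, 14, 14).
2007-03-20 05:00 + 14 h = 2007-03-20 19:00.
2007-03-20 19:00 + 14 h = 2007-03-21 09:00.
2007-03-21 09:00 + 14 h = 2007-03-21 23:00.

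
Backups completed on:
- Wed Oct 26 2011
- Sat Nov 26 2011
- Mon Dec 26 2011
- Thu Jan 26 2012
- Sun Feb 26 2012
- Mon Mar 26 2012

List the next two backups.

Thu Apr 26 2012, Sat May 26 2012

Each date is the 26th; the gaps (31, 30, 31, 31, 29) track the month lengths.
The rule is the 26th of each month.
Next: April 2012 → Thu Apr 26 2012.
Next: May 2012 → Sat May 26 2012.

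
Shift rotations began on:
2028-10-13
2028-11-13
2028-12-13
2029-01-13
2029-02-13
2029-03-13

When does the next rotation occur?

Each date is the 13th; the gaps (31, 30, 31, 31, 28) track the month lengths.
The rule is the 13th of each month.
Next: April 2029 → 2029-04-13.

2029-04-13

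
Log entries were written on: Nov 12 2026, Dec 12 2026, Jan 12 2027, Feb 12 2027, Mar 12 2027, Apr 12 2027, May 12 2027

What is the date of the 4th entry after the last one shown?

Sep 12 2027

Gaps: 30, 31, 31, 28, 31, 30 days — not constant. Every event is on the 12th of the month.
Pattern: the 12th of each month.
June 2027: Jun 12 2027.
Next: July 2027 → Jul 12 2027.
August 2027: Aug 12 2027.
September 2027: Sep 12 2027.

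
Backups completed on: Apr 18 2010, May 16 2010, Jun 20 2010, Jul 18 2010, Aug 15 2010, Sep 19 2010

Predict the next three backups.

Oct 17 2010, Nov 21 2010, Dec 19 2010

These are Sundays at 28- or 35-day spacing (28, 35, 28, 28, 35).
The pattern: 3rd Sunday of the month.
October 2010 — 3rd Sunday is Oct 17 2010.
November 2010 — 3rd Sunday is Nov 21 2010.
3rd Sunday of December 2010: Dec 19 2010.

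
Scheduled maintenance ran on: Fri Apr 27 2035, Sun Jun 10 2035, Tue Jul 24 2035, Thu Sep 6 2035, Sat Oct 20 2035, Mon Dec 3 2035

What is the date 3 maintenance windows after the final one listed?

Every event comes 44 days after the last (44, 44, 44, 44, 44).
Mon Dec 3 2035 + 44 days = Wed Jan 16 2036.
Wed Jan 16 2036 + 44 days = Fri Feb 29 2036.
Fri Feb 29 2036 + 44 days = Sun Apr 13 2036.

Sun Apr 13 2036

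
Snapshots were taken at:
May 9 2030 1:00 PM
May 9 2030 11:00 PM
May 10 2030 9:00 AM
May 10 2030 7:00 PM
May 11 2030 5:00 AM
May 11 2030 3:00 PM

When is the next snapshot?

May 12 2030 1:00 AM

The interval is a steady 10 hours (10, 10, 10, 10, 10).
May 11 2030 3:00 PM + 10 h = May 12 2030 1:00 AM.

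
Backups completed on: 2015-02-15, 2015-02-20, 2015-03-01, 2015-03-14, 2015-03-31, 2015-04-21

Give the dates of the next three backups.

Gaps: 5, 9, 13, 17, 21 days — each gap is 4 larger than the previous one.
Next gap: 25 days. 2015-04-21 + 25 days = 2015-05-16.
Next gap: 29 days. 2015-05-16 + 29 days = 2015-06-14.
Next gap: 33 days. 2015-06-14 + 33 days = 2015-07-17.

2015-05-16, 2015-06-14, 2015-07-17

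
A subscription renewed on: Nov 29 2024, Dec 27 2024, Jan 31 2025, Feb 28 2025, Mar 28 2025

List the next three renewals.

Every date is a Friday; gaps 28, 35, 28, 28 days.
Each is the last Friday of its month (at least one falls on the 29th or later, ruling out '4th Friday').
April 2025 ends with Friday Apr 25 2025.
Last Friday of May 2025: May 30 2025.
June 2025 ends with Friday Jun 27 2025.

Apr 25 2025, May 30 2025, Jun 27 2025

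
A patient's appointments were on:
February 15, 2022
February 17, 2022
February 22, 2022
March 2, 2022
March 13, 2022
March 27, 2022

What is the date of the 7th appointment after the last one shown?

The spacing grows by 3 each time: 2, 5, 8, 11, 14 days.
Next gap: 17 days. March 27, 2022 + 17 days = April 13, 2022.
Next gap: 20 days. April 13, 2022 + 20 days = May 3, 2022.
Next gap: 23 days. May 3, 2022 + 23 days = May 26, 2022.
Next gap: 26 days. May 26, 2022 + 26 days = June 21, 2022.
Next gap: 29 days. June 21, 2022 + 29 days = July 20, 2022.
Next gap: 32 days. July 20, 2022 + 32 days = August 21, 2022.
Next gap: 35 days. August 21, 2022 + 35 days = September 25, 2022.

September 25, 2022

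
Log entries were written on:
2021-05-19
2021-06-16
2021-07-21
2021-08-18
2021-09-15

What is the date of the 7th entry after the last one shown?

2022-04-20

These are Wednesdays at 28- or 35-day spacing (28, 35, 28, 28).
The pattern: 3rd Wednesday of the month.
October 2021 — 3rd Wednesday is 2021-10-20.
November 2021 — 3rd Wednesday is 2021-11-17.
3rd Wednesday of December 2021: 2021-12-15.
3rd Wednesday of January 2022: 2022-01-19.
3rd Wednesday of February 2022: 2022-02-16.
3rd Wednesday of March 2022: 2022-03-16.
April 2022 — 3rd Wednesday is 2022-04-20.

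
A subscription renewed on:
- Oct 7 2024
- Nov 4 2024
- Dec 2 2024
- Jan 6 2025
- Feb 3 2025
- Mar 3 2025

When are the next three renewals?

Apr 7 2025, May 5 2025, Jun 2 2025

All dates are Mondays, 28, 28, 35, 28, 28 days apart.
Specifically, the 1st Monday of each month.
1st Monday of April 2025: Apr 7 2025.
1st Monday of May 2025: May 5 2025.
1st Monday of June 2025: Jun 2 2025.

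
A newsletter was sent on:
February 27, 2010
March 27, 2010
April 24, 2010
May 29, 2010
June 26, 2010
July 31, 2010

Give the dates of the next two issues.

All Saturdays; the gaps (28, 28, 35, 28, 35) vary with month length.
This is the last Saturday of each month.
Last Saturday of August 2010: August 28, 2010.
September 2010 ends with Saturday September 25, 2010.

August 28, 2010; September 25, 2010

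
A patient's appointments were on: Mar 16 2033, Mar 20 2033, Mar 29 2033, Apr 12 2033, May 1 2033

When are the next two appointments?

The spacing grows by 5 each time: 4, 9, 14, 19 days.
Next gap: 24 days. May 1 2033 + 24 days = May 25 2033.
Next gap: 29 days. May 25 2033 + 29 days = Jun 23 2033.

May 25 2033, Jun 23 2033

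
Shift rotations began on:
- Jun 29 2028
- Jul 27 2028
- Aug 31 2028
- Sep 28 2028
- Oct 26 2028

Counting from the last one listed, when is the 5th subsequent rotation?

Mar 29 2029

All Thursdays; the gaps (28, 35, 28, 28) vary with month length.
This is the last Thursday of each month.
Last Thursday of November 2028: Nov 30 2028.
Last Thursday of December 2028: Dec 28 2028.
Last Thursday of January 2029: Jan 25 2029.
February 2029 ends with Thursday Feb 22 2029.
Last Thursday of March 2029: Mar 29 2029.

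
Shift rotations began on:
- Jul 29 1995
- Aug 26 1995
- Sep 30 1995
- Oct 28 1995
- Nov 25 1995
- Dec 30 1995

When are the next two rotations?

Every date is a Saturday; gaps 28, 35, 28, 28, 35 days.
Each is the last Saturday of its month (at least one falls on the 29th or later, ruling out '4th Saturday').
Last Saturday of January 1996: Jan 27 1996.
February 1996 ends with Saturday Feb 24 1996.

Jan 27 1996, Feb 24 1996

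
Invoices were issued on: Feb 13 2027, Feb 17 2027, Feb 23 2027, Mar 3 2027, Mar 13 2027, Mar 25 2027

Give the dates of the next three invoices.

The spacing grows by 2 each time: 4, 6, 8, 10, 12 days.
Next gap: 14 days. Mar 25 2027 + 14 days = Apr 8 2027.
Next gap: 16 days. Apr 8 2027 + 16 days = Apr 24 2027.
Next gap: 18 days. Apr 24 2027 + 18 days = May 12 2027.

Apr 8 2027, Apr 24 2027, May 12 2027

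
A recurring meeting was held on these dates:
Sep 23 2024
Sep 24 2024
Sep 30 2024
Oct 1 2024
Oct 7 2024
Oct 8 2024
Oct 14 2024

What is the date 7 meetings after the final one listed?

Nov 5 2024

The gap pattern 1, 6, 1, 6, 1, 6 repeats every 2 events.
These are the Mondays and Tuesdays of each week.
Next Tuesday: Oct 15 2024.
The following Monday is Oct 21 2024.
The following Tuesday is Oct 22 2024.
Next Monday: Oct 28 2024.
Next Tuesday: Oct 29 2024.
Next Monday: Nov 4 2024.
Next Tuesday: Nov 5 2024.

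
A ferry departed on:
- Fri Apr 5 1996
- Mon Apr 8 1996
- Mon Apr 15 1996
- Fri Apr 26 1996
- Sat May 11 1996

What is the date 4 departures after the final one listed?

Gaps: 3, 7, 11, 15 days — each gap is 4 larger than the previous one.
Next gap: 19 days. Sat May 11 1996 + 19 days = Thu May 30 1996.
Next gap: 23 days. Thu May 30 1996 + 23 days = Sat Jun 22 1996.
Next gap: 27 days. Sat Jun 22 1996 + 27 days = Fri Jul 19 1996.
Next gap: 31 days. Fri Jul 19 1996 + 31 days = Mon Aug 19 1996.

Mon Aug 19 1996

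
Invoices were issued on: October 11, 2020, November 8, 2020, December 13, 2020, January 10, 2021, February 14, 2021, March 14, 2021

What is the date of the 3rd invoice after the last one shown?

Gaps: 28, 35, 28, 35, 28 days — a mix of 28 and 35. Every date is a Sunday.
Each is the 2nd Sunday of its month.
April 2021 — 2nd Sunday is April 11, 2021.
May 2021 — 2nd Sunday is May 9, 2021.
June 2021 — 2nd Sunday is June 13, 2021.

June 13, 2021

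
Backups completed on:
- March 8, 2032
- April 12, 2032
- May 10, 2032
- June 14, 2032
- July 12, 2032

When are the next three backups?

August 9, 2032; September 13, 2032; October 11, 2032

These are Mondays at 28- or 35-day spacing (35, 28, 35, 28).
The pattern: 2nd Monday of the month.
August 2032 — 2nd Monday is August 9, 2032.
2nd Monday of September 2032: September 13, 2032.
October 2032 — 2nd Monday is October 11, 2032.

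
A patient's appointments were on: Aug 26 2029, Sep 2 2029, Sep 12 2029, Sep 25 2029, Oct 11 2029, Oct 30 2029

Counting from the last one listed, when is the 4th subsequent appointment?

Feb 13 2030

Gaps: 7, 10, 13, 16, 19 days — each gap is 3 larger than the previous one.
Next gap: 22 days. Oct 30 2029 + 22 days = Nov 21 2029.
Next gap: 25 days. Nov 21 2029 + 25 days = Dec 16 2029.
Next gap: 28 days. Dec 16 2029 + 28 days = Jan 13 2030.
Next gap: 31 days. Jan 13 2030 + 31 days = Feb 13 2030.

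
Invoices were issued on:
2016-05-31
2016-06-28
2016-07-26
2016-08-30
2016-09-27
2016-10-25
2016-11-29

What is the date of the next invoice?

These are Tuesdays with 28, 28, 35, 28, 28, 35-day gaps.
Each is the final Tuesday of its month — 2016-05-31 is past the 28th, so '4th Tuesday' doesn't fit.
Last Tuesday of December 2016: 2016-12-27.

2016-12-27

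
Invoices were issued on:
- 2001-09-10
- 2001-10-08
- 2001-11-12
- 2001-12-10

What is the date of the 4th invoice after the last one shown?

2002-04-08

These are Mondays at 28- or 35-day spacing (28, 35, 28).
The pattern: 2nd Monday of the month.
January 2002 — 2nd Monday is 2002-01-14.
2nd Monday of February 2002: 2002-02-11.
March 2002 — 2nd Monday is 2002-03-11.
2nd Monday of April 2002: 2002-04-08.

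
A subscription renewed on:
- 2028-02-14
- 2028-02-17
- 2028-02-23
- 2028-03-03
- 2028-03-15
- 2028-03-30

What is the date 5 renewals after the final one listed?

The spacing grows by 3 each time: 3, 6, 9, 12, 15 days.
Next gap: 18 days. 2028-03-30 + 18 days = 2028-04-17.
Next gap: 21 days. 2028-04-17 + 21 days = 2028-05-08.
Next gap: 24 days. 2028-05-08 + 24 days = 2028-06-01.
Next gap: 27 days. 2028-06-01 + 27 days = 2028-06-28.
Next gap: 30 days. 2028-06-28 + 30 days = 2028-07-28.

2028-07-28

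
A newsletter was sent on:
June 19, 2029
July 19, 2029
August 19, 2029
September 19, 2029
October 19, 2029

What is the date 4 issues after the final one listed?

The day-of-month is always 19 (30, 31, 31, 30 days between events).
So this recurs on the 19th of each month.
Next: November 2029 → November 19, 2029.
December 2029: December 19, 2029.
January 2030: January 19, 2030.
February 2030: February 19, 2030.

February 19, 2030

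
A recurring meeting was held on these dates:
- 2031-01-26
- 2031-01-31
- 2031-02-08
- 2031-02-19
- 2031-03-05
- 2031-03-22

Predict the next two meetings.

2031-04-11, 2031-05-04

Gaps: 5, 8, 11, 14, 17 days — each gap is 3 larger than the previous one.
Next gap: 20 days. 2031-03-22 + 20 days = 2031-04-11.
Next gap: 23 days. 2031-04-11 + 23 days = 2031-05-04.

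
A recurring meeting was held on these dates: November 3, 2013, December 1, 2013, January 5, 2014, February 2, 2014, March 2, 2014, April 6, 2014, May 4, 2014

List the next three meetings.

June 1, 2014; July 6, 2014; August 3, 2014

These are Sundays at 28- or 35-day spacing (28, 35, 28, 28, 35, 28).
The pattern: 1st Sunday of the month.
June 2014 — 1st Sunday is June 1, 2014.
July 2014 — 1st Sunday is July 6, 2014.
1st Sunday of August 2014: August 3, 2014.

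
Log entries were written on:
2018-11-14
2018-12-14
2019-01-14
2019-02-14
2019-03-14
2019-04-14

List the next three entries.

2019-05-14, 2019-06-14, 2019-07-14

Gaps: 30, 31, 31, 28, 31 days — not constant. Every event is on the 14th of the month.
Pattern: the 14th of each month.
Next: May 2019 → 2019-05-14.
June 2019: 2019-06-14.
July 2019: 2019-07-14.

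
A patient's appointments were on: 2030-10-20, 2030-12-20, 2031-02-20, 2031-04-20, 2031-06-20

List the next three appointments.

The day-of-month is always 20 (61, 62, 59, 61 days between events).
So this recurs on the 20th of every 2 months.
Next: August 2031 → 2031-08-20.
October 2031: 2031-10-20.
Next: December 2031 → 2031-12-20.

2031-08-20, 2031-10-20, 2031-12-20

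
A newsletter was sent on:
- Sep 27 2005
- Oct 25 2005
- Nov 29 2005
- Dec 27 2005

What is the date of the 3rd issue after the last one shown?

These are Tuesdays with 28, 35, 28-day gaps.
Each is the final Tuesday of its month — Nov 29 2005 is past the 28th, so '4th Tuesday' doesn't fit.
Last Tuesday of January 2006: Jan 31 2006.
Last Tuesday of February 2006: Feb 28 2006.
March 2006 ends with Tuesday Mar 28 2006.

Mar 28 2006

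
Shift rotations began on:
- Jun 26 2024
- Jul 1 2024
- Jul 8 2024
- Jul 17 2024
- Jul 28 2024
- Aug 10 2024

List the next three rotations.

Intervals are 5, 7, 9, 11, 13 days — an arithmetic progression with common difference 2.
Next gap: 15 days. Aug 10 2024 + 15 days = Aug 25 2024.
Next gap: 17 days. Aug 25 2024 + 17 days = Sep 11 2024.
Next gap: 19 days. Sep 11 2024 + 19 days = Sep 30 2024.

Aug 25 2024, Sep 11 2024, Sep 30 2024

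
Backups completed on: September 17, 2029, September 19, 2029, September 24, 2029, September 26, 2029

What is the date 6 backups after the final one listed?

The gap pattern 2, 5, 2 repeats every 2 events.
These are the Mondays and Wednesdays of each week.
The following Monday is October 1, 2029.
Next Wednesday: October 3, 2029.
The following Monday is October 8, 2029.
Next Wednesday: October 10, 2029.
Next Monday: October 15, 2029.
Next Wednesday: October 17, 2029.

October 17, 2029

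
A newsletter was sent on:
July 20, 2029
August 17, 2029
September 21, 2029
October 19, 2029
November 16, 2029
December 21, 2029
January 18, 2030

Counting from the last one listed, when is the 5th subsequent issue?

June 21, 2030

These are Fridays at 28- or 35-day spacing (28, 35, 28, 28, 35, 28).
The pattern: 3rd Friday of the month.
February 2030 — 3rd Friday is February 15, 2030.
3rd Friday of March 2030: March 15, 2030.
3rd Friday of April 2030: April 19, 2030.
May 2030 — 3rd Friday is May 17, 2030.
June 2030 — 3rd Friday is June 21, 2030.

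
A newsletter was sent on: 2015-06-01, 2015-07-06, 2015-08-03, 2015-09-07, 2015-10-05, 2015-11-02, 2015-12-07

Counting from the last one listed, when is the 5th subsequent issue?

Gaps: 35, 28, 35, 28, 28, 35 days — a mix of 28 and 35. Every date is a Monday.
Each is the 1st Monday of its month.
1st Monday of January 2016: 2016-01-04.
1st Monday of February 2016: 2016-02-01.
March 2016 — 1st Monday is 2016-03-07.
April 2016 — 1st Monday is 2016-04-04.
1st Monday of May 2016: 2016-05-02.

2016-05-02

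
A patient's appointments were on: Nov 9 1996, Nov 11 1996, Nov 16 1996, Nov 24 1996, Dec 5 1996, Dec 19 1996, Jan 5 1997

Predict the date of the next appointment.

Gaps: 2, 5, 8, 11, 14, 17 days — each gap is 3 larger than the previous one.
Next gap: 20 days. Jan 5 1997 + 20 days = Jan 25 1997.

Jan 25 1997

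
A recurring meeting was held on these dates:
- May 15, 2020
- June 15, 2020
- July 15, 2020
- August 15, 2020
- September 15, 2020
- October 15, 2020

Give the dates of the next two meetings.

The day-of-month is always 15 (31, 30, 31, 31, 30 days between events).
So this recurs on the 15th of each month.
Next: November 2020 → November 15, 2020.
Next: December 2020 → December 15, 2020.

November 15, 2020; December 15, 2020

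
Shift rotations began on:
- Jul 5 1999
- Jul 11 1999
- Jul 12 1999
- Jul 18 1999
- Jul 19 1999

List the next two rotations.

The gap pattern 6, 1, 6, 1 repeats every 2 events.
These are the Mondays and Sundays of each week.
Next Sunday: Jul 25 1999.
The following Monday is Jul 26 1999.

Jul 25 1999, Jul 26 1999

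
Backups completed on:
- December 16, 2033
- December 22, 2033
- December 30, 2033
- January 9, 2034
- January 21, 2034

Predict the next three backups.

February 4, 2034; February 20, 2034; March 10, 2034

The spacing grows by 2 each time: 6, 8, 10, 12 days.
Next gap: 14 days. January 21, 2034 + 14 days = February 4, 2034.
Next gap: 16 days. February 4, 2034 + 16 days = February 20, 2034.
Next gap: 18 days. February 20, 2034 + 18 days = March 10, 2034.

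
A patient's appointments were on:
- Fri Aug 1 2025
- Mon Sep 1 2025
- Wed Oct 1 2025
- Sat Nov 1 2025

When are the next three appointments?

Mon Dec 1 2025, Thu Jan 1 2026, Sun Feb 1 2026

The day-of-month is always 1 (31, 30, 31 days between events).
So this recurs on the 1st of each month.
December 2025: Mon Dec 1 2025.
Next: January 2026 → Thu Jan 1 2026.
Next: February 2026 → Sun Feb 1 2026.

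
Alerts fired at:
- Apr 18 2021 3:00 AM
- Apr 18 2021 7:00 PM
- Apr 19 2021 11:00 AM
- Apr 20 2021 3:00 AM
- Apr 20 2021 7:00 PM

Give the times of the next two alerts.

The interval is a steady 16 hours (16, 16, 16, 16).
Apr 20 2021 7:00 PM + 16 h = Apr 21 2021 11:00 AM.
Apr 21 2021 11:00 AM + 16 h = Apr 22 2021 3:00 AM.

Apr 21 2021 11:00 AM, Apr 22 2021 3:00 AM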